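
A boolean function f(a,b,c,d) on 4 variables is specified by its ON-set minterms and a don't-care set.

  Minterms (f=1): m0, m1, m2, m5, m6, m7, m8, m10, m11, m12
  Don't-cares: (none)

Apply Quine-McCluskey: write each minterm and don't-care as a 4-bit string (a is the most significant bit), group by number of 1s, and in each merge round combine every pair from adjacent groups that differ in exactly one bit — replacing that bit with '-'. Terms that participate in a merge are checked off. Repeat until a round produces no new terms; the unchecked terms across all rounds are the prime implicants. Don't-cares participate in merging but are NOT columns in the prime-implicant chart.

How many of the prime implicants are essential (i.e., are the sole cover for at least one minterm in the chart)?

Round 0: 0000✓ 0001✓ 0010✓ 0101✓ 0110✓ 0111✓ 1000✓ 1010✓ 1011✓ 1100✓
Round 1: -000✓ -010✓ 0-01 0-10 00-0✓ 000- 01-1 011- 1-00 10-0✓ 101-
Round 2: -0-0
PIs = {-0-0, 0-01, 0-10, 000-, 01-1, 011-, 1-00, 101-}
Coverage chart:
  m0: -0-0,000-
  m1: 0-01,000-
  m2: -0-0,0-10
  m5: 0-01,01-1
  m6: 0-10,011-
  m7: 01-1,011-
  m8: -0-0,1-00
  m10: -0-0,101-
  m11: 101- ←essential
  m12: 1-00 ←essential
Essential: 1-00, 101-

2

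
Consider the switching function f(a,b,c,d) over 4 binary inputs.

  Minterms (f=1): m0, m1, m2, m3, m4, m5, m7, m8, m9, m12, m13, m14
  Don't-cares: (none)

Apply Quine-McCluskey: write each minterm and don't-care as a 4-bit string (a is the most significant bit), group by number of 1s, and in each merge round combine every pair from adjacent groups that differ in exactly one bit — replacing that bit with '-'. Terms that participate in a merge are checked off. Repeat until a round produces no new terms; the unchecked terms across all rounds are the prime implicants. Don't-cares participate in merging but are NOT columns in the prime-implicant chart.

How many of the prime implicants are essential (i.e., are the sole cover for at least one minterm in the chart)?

4

size-2^0 implicants → 0000(✓)  0001(✓)  0010(✓)  0011(✓)  0100(✓)  0101(✓)  0111(✓)  1000(✓)  1001(✓)  1100(✓)  1101(✓)  1110(✓)
size-2^1 implicants → -000(✓)  -001(✓)  -100(✓)  -101(✓)  0-00(✓)  0-01(✓)  0-11(✓)  00-0(✓)  00-1(✓)  000-(✓)  001-(✓)  01-1(✓)  010-(✓)  1-00(✓)  1-01(✓)  100-(✓)  11-0  110-(✓)
size-2^2 implicants → --00(✓)  --01(✓)  -00-(✓)  -10-(✓)  0--1  0-0-(✓)  00--  1-0-(✓)
size-2^3 implicants → --0-
Unchecked terms (primes): --0-, 0--1, 00--, 11-0
Minterm coverage:
  m0 ⊆ --0-,00--
  m1 ⊆ --0-,0--1,00--
  m2 ⊆ 00-- [E]
  m3 ⊆ 0--1,00--
  m4 ⊆ --0- [E]
  m5 ⊆ --0-,0--1
  m7 ⊆ 0--1 [E]
  m8 ⊆ --0- [E]
  m9 ⊆ --0- [E]
  m12 ⊆ --0-,11-0
  m13 ⊆ --0- [E]
  m14 ⊆ 11-0 [E]
E = {--0-, 0--1, 00--, 11-0}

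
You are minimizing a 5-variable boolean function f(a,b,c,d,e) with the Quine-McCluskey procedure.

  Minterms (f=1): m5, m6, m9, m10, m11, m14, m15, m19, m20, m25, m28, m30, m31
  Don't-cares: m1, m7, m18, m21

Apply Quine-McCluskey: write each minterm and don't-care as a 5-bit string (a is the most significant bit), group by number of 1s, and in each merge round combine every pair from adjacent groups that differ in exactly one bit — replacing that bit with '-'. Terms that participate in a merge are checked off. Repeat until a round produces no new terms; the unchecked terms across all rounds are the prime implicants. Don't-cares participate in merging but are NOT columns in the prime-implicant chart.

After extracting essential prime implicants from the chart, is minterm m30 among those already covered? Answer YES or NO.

YES

Round 0: 00001✓ 00101✓ 00110✓ 00111✓ 01001✓ 01010✓ 01011✓ 01110✓ 01111✓ 10010✓ 10011✓ 10100✓ 10101✓ 11001✓ 11100✓ 11110✓ 11111✓
Round 1: -0101 -1001 -1110✓ -1111✓ 0-001 0-110✓ 0-111✓ 00-01 001-1 0011-✓ 01-10✓ 01-11✓ 010-1 0101-✓ 0111-✓ 1-100 1001- 1010- 111-0 1111-✓
Round 2: -111- 0-11- 01-1-
PIs = {-0101, -1001, -111-, 0-001, 0-11-, 00-01, 001-1, 01-1-, 010-1, 1-100, 1001-, 1010-, 111-0}
Coverage chart:
  m5: -0101,00-01,001-1
  m6: 0-11- ←essential
  m9: -1001,0-001,010-1
  m10: 01-1- ←essential
  m11: 01-1-,010-1
  m14: -111-,0-11-,01-1-
  m15: -111-,0-11-,01-1-
  m19: 1001- ←essential
  m20: 1-100,1010-
  m25: -1001 ←essential
  m28: 1-100,111-0
  m30: -111-,111-0
  m31: -111- ←essential
Essential: -1001, -111-, 0-11-, 01-1-, 1001-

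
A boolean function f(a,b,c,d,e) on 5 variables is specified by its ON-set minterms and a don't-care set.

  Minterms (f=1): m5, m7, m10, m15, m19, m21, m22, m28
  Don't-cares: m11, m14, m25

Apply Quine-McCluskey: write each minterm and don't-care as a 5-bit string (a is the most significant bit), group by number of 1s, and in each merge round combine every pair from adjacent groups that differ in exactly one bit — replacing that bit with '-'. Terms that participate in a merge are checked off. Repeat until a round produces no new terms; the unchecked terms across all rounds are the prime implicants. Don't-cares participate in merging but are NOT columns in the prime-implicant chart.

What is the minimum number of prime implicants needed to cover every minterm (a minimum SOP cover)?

6

size-2^0 implicants → 00101(✓)  00111(✓)  01010(✓)  01011(✓)  01110(✓)  01111(✓)  10011  10101(✓)  10110  11001  11100
size-2^1 implicants → -0101  0-111  001-1  01-10(✓)  01-11(✓)  0101-(✓)  0111-(✓)
size-2^2 implicants → 01-1-
Unchecked terms (primes): -0101, 0-111, 001-1, 01-1-, 10011, 10110, 11001, 11100
Minterm coverage:
  m5 ⊆ -0101,001-1
  m7 ⊆ 0-111,001-1
  m10 ⊆ 01-1- [E]
  m15 ⊆ 0-111,01-1-
  m19 ⊆ 10011 [E]
  m21 ⊆ -0101 [E]
  m22 ⊆ 10110 [E]
  m28 ⊆ 11100 [E]
E = {-0101, 01-1-, 10011, 10110, 11100}
Petrick residual → 0-111
Cover = b'cd'e + a'cde + a'bd + ab'c'de + ab'cde' + abcd'e'  |cover|=6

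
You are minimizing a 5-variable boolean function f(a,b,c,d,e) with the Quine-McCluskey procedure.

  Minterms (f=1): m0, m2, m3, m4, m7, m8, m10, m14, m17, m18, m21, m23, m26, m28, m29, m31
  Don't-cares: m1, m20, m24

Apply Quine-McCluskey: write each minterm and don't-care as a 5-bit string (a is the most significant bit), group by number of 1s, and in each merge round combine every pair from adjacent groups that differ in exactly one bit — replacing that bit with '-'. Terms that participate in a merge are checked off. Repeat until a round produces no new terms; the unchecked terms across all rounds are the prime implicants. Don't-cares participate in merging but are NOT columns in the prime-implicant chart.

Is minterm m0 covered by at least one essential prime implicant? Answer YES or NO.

[col 0] 00000*, 00001*, 00010*, 00011*, 00100*, 00111*, 01000*, 01010*, 01110*, 10001*, 10010*, 10100*, 10101*, 10111*, 11000*, 11010*, 11100*, 11101*, 11111*
[col 1] -0001, -0010*, -0100, -0111, -1000*, -1010*, 0-000*, 0-010*, 00-00, 00-11, 000-0*, 000-1*, 0000-*, 0001-*, 01-10, 010-0*, 1-010*, 1-100*, 1-101*, 1-111*, 10-01, 101-1*, 1010-*, 11-00, 110-0*, 111-1*, 1110-*
[col 2] --010, -10-0, 0-0-0, 000--, 1-1-1, 1-10-
Prime implicants: --010, -0001, -0100, -0111, -10-0, 0-0-0, 00-00, 00-11, 000--, 01-10, 1-1-1, 1-10-, 10-01, 11-00
PI chart (minterm → PIs covering it):
  0 | 0-0-0,00-00,000--
  2 | --010,0-0-0,000--
  3 | 00-11,000--
  4 | -0100,00-00
  7 | -0111,00-11
  8 | -10-0,0-0-0
  10 | --010,-10-0,0-0-0,01-10
  14 | 01-10  (sole → essential)
  17 | -0001,10-01
  18 | --010  (sole → essential)
  21 | 1-1-1,1-10-,10-01
  23 | -0111,1-1-1
  26 | --010,-10-0
  28 | 1-10-,11-00
  29 | 1-1-1,1-10-
  31 | 1-1-1  (sole → essential)
Essential prime implicants: --010, 01-10, 1-1-1

NO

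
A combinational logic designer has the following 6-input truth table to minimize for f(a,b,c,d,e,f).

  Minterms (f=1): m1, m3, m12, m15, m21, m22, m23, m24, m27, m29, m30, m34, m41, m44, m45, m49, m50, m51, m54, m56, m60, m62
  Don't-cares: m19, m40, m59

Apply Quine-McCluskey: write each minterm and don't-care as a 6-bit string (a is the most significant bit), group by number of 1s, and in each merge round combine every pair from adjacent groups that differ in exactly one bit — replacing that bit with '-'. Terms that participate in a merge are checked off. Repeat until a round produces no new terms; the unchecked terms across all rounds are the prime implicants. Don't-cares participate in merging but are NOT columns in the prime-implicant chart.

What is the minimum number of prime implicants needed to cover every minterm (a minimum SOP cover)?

12

[col 0] 000001*, 000011*, 001100*, 001111, 010011*, 010101*, 010110*, 010111*, 011000*, 011011*, 011101*, 011110*, 100010*, 101000*, 101001*, 101100*, 101101*, 110001*, 110010*, 110011*, 110110*, 111000*, 111011*, 111100*, 111110*
[col 1] -01100, -10011*, -10110*, -11000, -11011*, -11110*, 0-0011, 0000-1, 01-011*, 01-101, 01-110*, 010-11, 0101-1, 01011-, 1-0010, 1-1000*, 1-1100*, 101-00*, 101-01*, 10100-*, 10110-*, 11-011*, 11-110*, 110-10, 1100-1, 11001-, 111-00*, 1111-0
[col 2] -1-011, -1-110, 1-1-00, 101-0-
Prime implicants: -01100, -1-011, -1-110, -11000, 0-0011, 0000-1, 001111, 01-101, 010-11, 0101-1, 01011-, 1-0010, 1-1-00, 101-0-, 110-10, 1100-1, 11001-, 1111-0
PI chart (minterm → PIs covering it):
  1 | 0000-1  (sole → essential)
  3 | 0-0011,0000-1
  12 | -01100  (sole → essential)
  15 | 001111  (sole → essential)
  21 | 01-101,0101-1
  22 | -1-110,01011-
  23 | 010-11,0101-1,01011-
  24 | -11000  (sole → essential)
  27 | -1-011  (sole → essential)
  29 | 01-101  (sole → essential)
  30 | -1-110  (sole → essential)
  34 | 1-0010  (sole → essential)
  41 | 101-0-  (sole → essential)
  44 | -01100,1-1-00,101-0-
  45 | 101-0-  (sole → essential)
  49 | 1100-1  (sole → essential)
  50 | 1-0010,110-10,11001-
  51 | -1-011,1100-1,11001-
  54 | -1-110,110-10
  56 | -11000,1-1-00
  60 | 1-1-00,1111-0
  62 | -1-110,1111-0
Essential prime implicants: -01100, -1-011, -1-110, -11000, 0000-1, 001111, 01-101, 1-0010, 101-0-, 1100-1
Petrick residual → 010-11, 1-1-00
Minimum SOP uses 12 PIs: b'cde'f' + bd'ef + bdef' + bcd'e'f' + a'b'c'd'f + a'b'cdef + a'bde'f + a'bc'ef + ac'd'ef' + ace'f' + ab'ce' + abc'd'f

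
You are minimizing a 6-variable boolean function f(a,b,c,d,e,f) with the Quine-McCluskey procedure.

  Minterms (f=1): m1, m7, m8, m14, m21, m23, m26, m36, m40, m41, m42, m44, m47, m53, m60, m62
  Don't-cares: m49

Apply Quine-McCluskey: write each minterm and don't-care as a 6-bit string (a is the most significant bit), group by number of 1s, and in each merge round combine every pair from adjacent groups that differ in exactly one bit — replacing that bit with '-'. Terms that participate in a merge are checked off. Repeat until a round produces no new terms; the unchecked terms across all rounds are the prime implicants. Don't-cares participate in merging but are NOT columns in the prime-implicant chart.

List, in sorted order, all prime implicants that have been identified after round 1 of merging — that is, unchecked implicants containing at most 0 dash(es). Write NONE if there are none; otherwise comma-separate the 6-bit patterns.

000001, 001110, 011010, 101111

size-2^0 implicants → 000001  000111(✓)  001000(✓)  001110  010101(✓)  010111(✓)  011010  100100(✓)  101000(✓)  101001(✓)  101010(✓)  101100(✓)  101111  110001(✓)  110101(✓)  111100(✓)  111110(✓)
size-2^1 implicants → -01000  -10101  0-0111  0101-1  1-1100  10-100  101-00  1010-0  10100-  110-01  1111-0
Unchecked terms (primes): -01000, -10101, 0-0111, 000001, 001110, 0101-1, 011010, 1-1100, 10-100, 101-00, 1010-0, 10100-, 101111, 110-01, 1111-0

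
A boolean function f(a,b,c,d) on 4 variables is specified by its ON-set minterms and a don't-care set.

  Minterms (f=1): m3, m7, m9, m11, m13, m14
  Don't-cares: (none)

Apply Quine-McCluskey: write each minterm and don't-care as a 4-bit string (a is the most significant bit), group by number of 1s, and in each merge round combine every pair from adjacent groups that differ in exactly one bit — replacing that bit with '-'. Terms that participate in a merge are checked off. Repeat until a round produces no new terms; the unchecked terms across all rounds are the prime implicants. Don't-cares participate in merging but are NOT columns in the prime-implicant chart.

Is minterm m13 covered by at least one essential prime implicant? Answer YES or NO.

YES

Round 0: 0011✓ 0111✓ 1001✓ 1011✓ 1101✓ 1110
Round 1: -011 0-11 1-01 10-1
PIs = {-011, 0-11, 1-01, 10-1, 1110}
Coverage chart:
  m3: -011,0-11
  m7: 0-11 ←essential
  m9: 1-01,10-1
  m11: -011,10-1
  m13: 1-01 ←essential
  m14: 1110 ←essential
Essential: 0-11, 1-01, 1110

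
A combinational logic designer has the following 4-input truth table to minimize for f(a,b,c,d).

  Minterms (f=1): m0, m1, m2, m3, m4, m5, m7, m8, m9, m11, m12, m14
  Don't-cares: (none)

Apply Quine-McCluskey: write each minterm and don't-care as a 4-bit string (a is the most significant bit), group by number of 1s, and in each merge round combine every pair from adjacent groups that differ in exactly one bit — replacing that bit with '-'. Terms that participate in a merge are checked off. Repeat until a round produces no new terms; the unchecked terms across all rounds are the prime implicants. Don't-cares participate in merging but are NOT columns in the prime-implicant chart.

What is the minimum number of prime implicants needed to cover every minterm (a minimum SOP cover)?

5

size-2^0 implicants → 0000(✓)  0001(✓)  0010(✓)  0011(✓)  0100(✓)  0101(✓)  0111(✓)  1000(✓)  1001(✓)  1011(✓)  1100(✓)  1110(✓)
size-2^1 implicants → -000(✓)  -001(✓)  -011(✓)  -100(✓)  0-00(✓)  0-01(✓)  0-11(✓)  00-0(✓)  00-1(✓)  000-(✓)  001-(✓)  01-1(✓)  010-(✓)  1-00(✓)  10-1(✓)  100-(✓)  11-0
size-2^2 implicants → --00  -0-1  -00-  0--1  0-0-  00--
Unchecked terms (primes): --00, -0-1, -00-, 0--1, 0-0-, 00--, 11-0
Minterm coverage:
  m0 ⊆ --00,-00-,0-0-,00--
  m1 ⊆ -0-1,-00-,0--1,0-0-,00--
  m2 ⊆ 00-- [E]
  m3 ⊆ -0-1,0--1,00--
  m4 ⊆ --00,0-0-
  m5 ⊆ 0--1,0-0-
  m7 ⊆ 0--1 [E]
  m8 ⊆ --00,-00-
  m9 ⊆ -0-1,-00-
  m11 ⊆ -0-1 [E]
  m12 ⊆ --00,11-0
  m14 ⊆ 11-0 [E]
E = {-0-1, 0--1, 00--, 11-0}
Petrick residual → --00
Cover = c'd' + b'd + a'd + a'b' + abd'  |cover|=5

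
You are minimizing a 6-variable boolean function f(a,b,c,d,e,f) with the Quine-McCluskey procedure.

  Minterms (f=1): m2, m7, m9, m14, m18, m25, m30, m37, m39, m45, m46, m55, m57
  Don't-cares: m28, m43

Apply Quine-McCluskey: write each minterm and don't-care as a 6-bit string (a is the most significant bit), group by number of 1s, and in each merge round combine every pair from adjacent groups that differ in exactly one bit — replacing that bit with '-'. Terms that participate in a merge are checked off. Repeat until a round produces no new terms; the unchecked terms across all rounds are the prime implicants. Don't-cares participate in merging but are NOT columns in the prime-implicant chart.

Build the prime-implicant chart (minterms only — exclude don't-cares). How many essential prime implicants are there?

7

[col 0] 000010*, 000111*, 001001*, 001110*, 010010*, 011001*, 011100*, 011110*, 100101*, 100111*, 101011, 101101*, 101110*, 110111*, 111001*
[col 1] -00111, -01110, -11001, 0-0010, 0-1001, 0-1110, 0111-0, 1-0111, 10-101, 1001-1
Prime implicants: -00111, -01110, -11001, 0-0010, 0-1001, 0-1110, 0111-0, 1-0111, 10-101, 1001-1, 101011
PI chart (minterm → PIs covering it):
  2 | 0-0010  (sole → essential)
  7 | -00111  (sole → essential)
  9 | 0-1001  (sole → essential)
  14 | -01110,0-1110
  18 | 0-0010  (sole → essential)
  25 | -11001,0-1001
  30 | 0-1110,0111-0
  37 | 10-101,1001-1
  39 | -00111,1-0111,1001-1
  45 | 10-101  (sole → essential)
  46 | -01110  (sole → essential)
  55 | 1-0111  (sole → essential)
  57 | -11001  (sole → essential)
Essential prime implicants: -00111, -01110, -11001, 0-0010, 0-1001, 1-0111, 10-101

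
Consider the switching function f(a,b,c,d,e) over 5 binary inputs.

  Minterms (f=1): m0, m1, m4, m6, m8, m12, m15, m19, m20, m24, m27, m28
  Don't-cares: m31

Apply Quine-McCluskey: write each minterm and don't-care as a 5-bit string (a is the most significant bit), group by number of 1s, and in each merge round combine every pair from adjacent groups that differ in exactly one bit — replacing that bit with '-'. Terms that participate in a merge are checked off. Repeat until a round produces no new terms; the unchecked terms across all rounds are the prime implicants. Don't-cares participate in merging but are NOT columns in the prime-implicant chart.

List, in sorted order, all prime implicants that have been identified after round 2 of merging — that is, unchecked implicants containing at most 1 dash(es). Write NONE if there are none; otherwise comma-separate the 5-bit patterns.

size-2^0 implicants → 00000(✓)  00001(✓)  00100(✓)  00110(✓)  01000(✓)  01100(✓)  01111(✓)  10011(✓)  10100(✓)  11000(✓)  11011(✓)  11100(✓)  11111(✓)
size-2^1 implicants → -0100(✓)  -1000(✓)  -1100(✓)  -1111  0-000(✓)  0-100(✓)  00-00(✓)  0000-  001-0  01-00(✓)  1-011  1-100(✓)  11-00(✓)  11-11
size-2^2 implicants → --100  -1-00  0--00
Unchecked terms (primes): --100, -1-00, -1111, 0--00, 0000-, 001-0, 1-011, 11-11

-1111, 0000-, 001-0, 1-011, 11-11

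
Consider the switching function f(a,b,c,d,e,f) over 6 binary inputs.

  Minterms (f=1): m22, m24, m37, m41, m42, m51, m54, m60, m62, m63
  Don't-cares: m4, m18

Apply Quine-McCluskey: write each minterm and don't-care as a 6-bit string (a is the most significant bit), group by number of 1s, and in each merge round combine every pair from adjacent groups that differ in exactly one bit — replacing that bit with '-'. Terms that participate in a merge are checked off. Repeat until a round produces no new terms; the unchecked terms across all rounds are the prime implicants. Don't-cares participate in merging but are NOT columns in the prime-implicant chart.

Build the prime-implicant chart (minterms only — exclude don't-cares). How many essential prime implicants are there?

[col 0] 000100, 010010*, 010110*, 011000, 100101, 101001, 101010, 110011, 110110*, 111100*, 111110*, 111111*
[col 1] -10110, 010-10, 11-110, 1111-0, 11111-
Prime implicants: -10110, 000100, 010-10, 011000, 100101, 101001, 101010, 11-110, 110011, 1111-0, 11111-
PI chart (minterm → PIs covering it):
  22 | -10110,010-10
  24 | 011000  (sole → essential)
  37 | 100101  (sole → essential)
  41 | 101001  (sole → essential)
  42 | 101010  (sole → essential)
  51 | 110011  (sole → essential)
  54 | -10110,11-110
  60 | 1111-0  (sole → essential)
  62 | 11-110,1111-0,11111-
  63 | 11111-  (sole → essential)
Essential prime implicants: 011000, 100101, 101001, 101010, 110011, 1111-0, 11111-

7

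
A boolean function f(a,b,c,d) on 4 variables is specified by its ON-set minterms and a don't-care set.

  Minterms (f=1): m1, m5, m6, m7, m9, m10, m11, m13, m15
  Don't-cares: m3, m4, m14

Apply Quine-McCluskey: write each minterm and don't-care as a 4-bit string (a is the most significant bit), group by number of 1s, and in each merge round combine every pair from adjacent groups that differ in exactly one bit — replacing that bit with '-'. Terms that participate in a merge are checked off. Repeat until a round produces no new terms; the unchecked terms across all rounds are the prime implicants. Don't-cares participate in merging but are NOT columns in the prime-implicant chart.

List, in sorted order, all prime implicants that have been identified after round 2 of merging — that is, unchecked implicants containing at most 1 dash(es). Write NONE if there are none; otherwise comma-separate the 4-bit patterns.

NONE

Round 0: 0001✓ 0011✓ 0100✓ 0101✓ 0110✓ 0111✓ 1001✓ 1010✓ 1011✓ 1101✓ 1110✓ 1111✓
Round 1: -001✓ -011✓ -101✓ -110✓ -111✓ 0-01✓ 0-11✓ 00-1✓ 01-0✓ 01-1✓ 010-✓ 011-✓ 1-01✓ 1-10✓ 1-11✓ 10-1✓ 101-✓ 11-1✓ 111-✓
Round 2: --01✓ --11✓ -0-1✓ -1-1✓ -11- 0--1✓ 01-- 1--1✓ 1-1-
Round 3: ---1
PIs = {---1, -11-, 01--, 1-1-}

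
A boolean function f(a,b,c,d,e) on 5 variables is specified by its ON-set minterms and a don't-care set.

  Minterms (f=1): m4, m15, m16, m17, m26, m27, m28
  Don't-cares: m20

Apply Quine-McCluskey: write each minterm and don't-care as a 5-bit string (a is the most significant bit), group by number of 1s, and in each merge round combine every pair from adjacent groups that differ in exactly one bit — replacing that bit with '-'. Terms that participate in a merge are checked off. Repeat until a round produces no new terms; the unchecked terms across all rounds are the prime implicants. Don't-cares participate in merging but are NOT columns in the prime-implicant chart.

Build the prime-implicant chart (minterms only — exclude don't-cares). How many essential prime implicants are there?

5

[col 0] 00100*, 01111, 10000*, 10001*, 10100*, 11010*, 11011*, 11100*
[col 1] -0100, 1-100, 10-00, 1000-, 1101-
Prime implicants: -0100, 01111, 1-100, 10-00, 1000-, 1101-
PI chart (minterm → PIs covering it):
  4 | -0100  (sole → essential)
  15 | 01111  (sole → essential)
  16 | 10-00,1000-
  17 | 1000-  (sole → essential)
  26 | 1101-  (sole → essential)
  27 | 1101-  (sole → essential)
  28 | 1-100  (sole → essential)
Essential prime implicants: -0100, 01111, 1-100, 1000-, 1101-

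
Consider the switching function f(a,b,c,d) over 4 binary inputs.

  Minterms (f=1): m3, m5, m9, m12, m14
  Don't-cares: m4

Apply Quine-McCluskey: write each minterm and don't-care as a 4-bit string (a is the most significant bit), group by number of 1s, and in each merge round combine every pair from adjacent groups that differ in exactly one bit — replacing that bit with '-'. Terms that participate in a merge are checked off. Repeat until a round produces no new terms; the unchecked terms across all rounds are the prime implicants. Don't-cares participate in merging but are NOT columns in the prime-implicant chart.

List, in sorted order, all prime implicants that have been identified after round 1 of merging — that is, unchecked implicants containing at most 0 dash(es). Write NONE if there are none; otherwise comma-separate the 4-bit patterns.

0011, 1001

Round 0: 0011 0100✓ 0101✓ 1001 1100✓ 1110✓
Round 1: -100 010- 11-0
PIs = {-100, 0011, 010-, 1001, 11-0}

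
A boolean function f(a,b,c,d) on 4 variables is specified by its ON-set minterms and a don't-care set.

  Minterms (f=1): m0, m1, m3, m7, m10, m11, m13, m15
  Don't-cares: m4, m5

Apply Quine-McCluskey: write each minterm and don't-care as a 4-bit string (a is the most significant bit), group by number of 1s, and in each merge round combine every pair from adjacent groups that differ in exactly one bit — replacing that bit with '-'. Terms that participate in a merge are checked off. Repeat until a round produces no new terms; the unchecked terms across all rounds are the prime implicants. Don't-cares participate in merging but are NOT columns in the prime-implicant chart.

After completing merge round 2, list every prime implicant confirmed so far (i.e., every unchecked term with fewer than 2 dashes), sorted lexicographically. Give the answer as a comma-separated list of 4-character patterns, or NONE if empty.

[col 0] 0000*, 0001*, 0011*, 0100*, 0101*, 0111*, 1010*, 1011*, 1101*, 1111*
[col 1] -011*, -101*, -111*, 0-00*, 0-01*, 0-11*, 00-1*, 000-*, 01-1*, 010-*, 1-11*, 101-, 11-1*
[col 2] --11, -1-1, 0--1, 0-0-
Prime implicants: --11, -1-1, 0--1, 0-0-, 101-

101-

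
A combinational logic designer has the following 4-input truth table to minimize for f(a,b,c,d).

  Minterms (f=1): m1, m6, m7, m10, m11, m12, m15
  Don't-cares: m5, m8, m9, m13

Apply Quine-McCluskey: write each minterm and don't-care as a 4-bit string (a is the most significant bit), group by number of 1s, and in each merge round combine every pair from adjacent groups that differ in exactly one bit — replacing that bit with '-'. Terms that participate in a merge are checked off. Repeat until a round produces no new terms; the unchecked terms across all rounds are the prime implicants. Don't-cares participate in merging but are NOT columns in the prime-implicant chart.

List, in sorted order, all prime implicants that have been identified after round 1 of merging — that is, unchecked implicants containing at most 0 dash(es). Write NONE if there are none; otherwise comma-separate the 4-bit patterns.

[col 0] 0001*, 0101*, 0110*, 0111*, 1000*, 1001*, 1010*, 1011*, 1100*, 1101*, 1111*
[col 1] -001*, -101*, -111*, 0-01*, 01-1*, 011-, 1-00*, 1-01*, 1-11*, 10-0*, 10-1*, 100-*, 101-*, 11-1*, 110-*
[col 2] --01, -1-1, 1--1, 1-0-, 10--
Prime implicants: --01, -1-1, 011-, 1--1, 1-0-, 10--

NONE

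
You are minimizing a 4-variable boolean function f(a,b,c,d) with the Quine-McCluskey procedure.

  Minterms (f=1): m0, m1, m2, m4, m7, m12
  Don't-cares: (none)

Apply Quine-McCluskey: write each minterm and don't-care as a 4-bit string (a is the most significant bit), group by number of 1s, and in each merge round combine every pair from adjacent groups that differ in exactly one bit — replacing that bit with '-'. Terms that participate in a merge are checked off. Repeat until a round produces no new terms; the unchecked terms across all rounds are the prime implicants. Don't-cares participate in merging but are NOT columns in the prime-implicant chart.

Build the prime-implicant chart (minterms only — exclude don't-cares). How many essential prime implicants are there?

size-2^0 implicants → 0000(✓)  0001(✓)  0010(✓)  0100(✓)  0111  1100(✓)
size-2^1 implicants → -100  0-00  00-0  000-
Unchecked terms (primes): -100, 0-00, 00-0, 000-, 0111
Minterm coverage:
  m0 ⊆ 0-00,00-0,000-
  m1 ⊆ 000- [E]
  m2 ⊆ 00-0 [E]
  m4 ⊆ -100,0-00
  m7 ⊆ 0111 [E]
  m12 ⊆ -100 [E]
E = {-100, 00-0, 000-, 0111}

4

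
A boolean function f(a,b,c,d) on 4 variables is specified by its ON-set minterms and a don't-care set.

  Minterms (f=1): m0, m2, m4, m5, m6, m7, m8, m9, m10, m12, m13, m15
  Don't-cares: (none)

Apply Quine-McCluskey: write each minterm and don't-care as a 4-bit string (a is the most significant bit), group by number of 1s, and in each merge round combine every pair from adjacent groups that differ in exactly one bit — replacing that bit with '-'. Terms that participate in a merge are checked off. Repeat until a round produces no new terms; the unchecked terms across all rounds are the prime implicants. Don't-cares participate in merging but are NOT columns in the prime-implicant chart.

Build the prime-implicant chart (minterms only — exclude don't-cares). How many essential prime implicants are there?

[col 0] 0000*, 0010*, 0100*, 0101*, 0110*, 0111*, 1000*, 1001*, 1010*, 1100*, 1101*, 1111*
[col 1] -000*, -010*, -100*, -101*, -111*, 0-00*, 0-10*, 00-0*, 01-0*, 01-1*, 010-*, 011-*, 1-00*, 1-01*, 10-0*, 100-*, 11-1*, 110-*
[col 2] --00, -0-0, -1-1, -10-, 0--0, 01--, 1-0-
Prime implicants: --00, -0-0, -1-1, -10-, 0--0, 01--, 1-0-
PI chart (minterm → PIs covering it):
  0 | --00,-0-0,0--0
  2 | -0-0,0--0
  4 | --00,-10-,0--0,01--
  5 | -1-1,-10-,01--
  6 | 0--0,01--
  7 | -1-1,01--
  8 | --00,-0-0,1-0-
  9 | 1-0-  (sole → essential)
  10 | -0-0  (sole → essential)
  12 | --00,-10-,1-0-
  13 | -1-1,-10-,1-0-
  15 | -1-1  (sole → essential)
Essential prime implicants: -0-0, -1-1, 1-0-

3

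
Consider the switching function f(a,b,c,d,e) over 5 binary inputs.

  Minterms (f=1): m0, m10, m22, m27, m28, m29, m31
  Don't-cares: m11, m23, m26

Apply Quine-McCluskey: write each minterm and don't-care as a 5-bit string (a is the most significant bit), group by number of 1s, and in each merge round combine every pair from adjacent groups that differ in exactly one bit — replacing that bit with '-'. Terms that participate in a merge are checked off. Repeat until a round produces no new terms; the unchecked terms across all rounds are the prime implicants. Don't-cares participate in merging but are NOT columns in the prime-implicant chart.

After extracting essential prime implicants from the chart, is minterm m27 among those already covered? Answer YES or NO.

[col 0] 00000, 01010*, 01011*, 10110*, 10111*, 11010*, 11011*, 11100*, 11101*, 11111*
[col 1] -1010*, -1011*, 0101-*, 1-111, 1011-, 11-11, 1101-*, 111-1, 1110-
[col 2] -101-
Prime implicants: -101-, 00000, 1-111, 1011-, 11-11, 111-1, 1110-
PI chart (minterm → PIs covering it):
  0 | 00000  (sole → essential)
  10 | -101-  (sole → essential)
  22 | 1011-  (sole → essential)
  27 | -101-,11-11
  28 | 1110-  (sole → essential)
  29 | 111-1,1110-
  31 | 1-111,11-11,111-1
Essential prime implicants: -101-, 00000, 1011-, 1110-

YES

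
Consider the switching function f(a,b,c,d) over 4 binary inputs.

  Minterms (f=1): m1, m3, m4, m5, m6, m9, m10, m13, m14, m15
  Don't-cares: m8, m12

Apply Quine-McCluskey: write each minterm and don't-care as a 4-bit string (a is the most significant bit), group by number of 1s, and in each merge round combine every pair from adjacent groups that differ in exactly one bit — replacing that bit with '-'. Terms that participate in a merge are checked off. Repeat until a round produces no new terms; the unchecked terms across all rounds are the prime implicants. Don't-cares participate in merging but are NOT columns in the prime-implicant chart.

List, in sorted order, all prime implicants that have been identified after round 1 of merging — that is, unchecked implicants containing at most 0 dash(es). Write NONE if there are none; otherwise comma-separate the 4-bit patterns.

NONE

[col 0] 0001*, 0011*, 0100*, 0101*, 0110*, 1000*, 1001*, 1010*, 1100*, 1101*, 1110*, 1111*
[col 1] -001*, -100*, -101*, -110*, 0-01*, 00-1, 01-0*, 010-*, 1-00*, 1-01*, 1-10*, 10-0*, 100-*, 11-0*, 11-1*, 110-*, 111-*
[col 2] --01, -1-0, -10-, 1--0, 1-0-, 11--
Prime implicants: --01, -1-0, -10-, 00-1, 1--0, 1-0-, 11--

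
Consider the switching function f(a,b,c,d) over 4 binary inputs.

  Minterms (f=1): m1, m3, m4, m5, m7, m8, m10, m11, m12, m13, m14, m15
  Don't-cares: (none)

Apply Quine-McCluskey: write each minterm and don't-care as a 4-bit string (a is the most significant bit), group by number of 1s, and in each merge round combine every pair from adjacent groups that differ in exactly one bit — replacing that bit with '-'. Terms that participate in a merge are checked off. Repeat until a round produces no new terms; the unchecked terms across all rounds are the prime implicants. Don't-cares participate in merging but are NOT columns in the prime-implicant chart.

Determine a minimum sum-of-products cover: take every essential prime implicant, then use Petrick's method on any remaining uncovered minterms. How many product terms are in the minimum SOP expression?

4

size-2^0 implicants → 0001(✓)  0011(✓)  0100(✓)  0101(✓)  0111(✓)  1000(✓)  1010(✓)  1011(✓)  1100(✓)  1101(✓)  1110(✓)  1111(✓)
size-2^1 implicants → -011(✓)  -100(✓)  -101(✓)  -111(✓)  0-01(✓)  0-11(✓)  00-1(✓)  01-1(✓)  010-(✓)  1-00(✓)  1-10(✓)  1-11(✓)  10-0(✓)  101-(✓)  11-0(✓)  11-1(✓)  110-(✓)  111-(✓)
size-2^2 implicants → --11  -1-1  -10-  0--1  1--0  1-1-  11--
Unchecked terms (primes): --11, -1-1, -10-, 0--1, 1--0, 1-1-, 11--
Minterm coverage:
  m1 ⊆ 0--1 [E]
  m3 ⊆ --11,0--1
  m4 ⊆ -10- [E]
  m5 ⊆ -1-1,-10-,0--1
  m7 ⊆ --11,-1-1,0--1
  m8 ⊆ 1--0 [E]
  m10 ⊆ 1--0,1-1-
  m11 ⊆ --11,1-1-
  m12 ⊆ -10-,1--0,11--
  m13 ⊆ -1-1,-10-,11--
  m14 ⊆ 1--0,1-1-,11--
  m15 ⊆ --11,-1-1,1-1-,11--
E = {-10-, 0--1, 1--0}
Petrick residual → --11
Cover = cd + bc' + a'd + ad'  |cover|=4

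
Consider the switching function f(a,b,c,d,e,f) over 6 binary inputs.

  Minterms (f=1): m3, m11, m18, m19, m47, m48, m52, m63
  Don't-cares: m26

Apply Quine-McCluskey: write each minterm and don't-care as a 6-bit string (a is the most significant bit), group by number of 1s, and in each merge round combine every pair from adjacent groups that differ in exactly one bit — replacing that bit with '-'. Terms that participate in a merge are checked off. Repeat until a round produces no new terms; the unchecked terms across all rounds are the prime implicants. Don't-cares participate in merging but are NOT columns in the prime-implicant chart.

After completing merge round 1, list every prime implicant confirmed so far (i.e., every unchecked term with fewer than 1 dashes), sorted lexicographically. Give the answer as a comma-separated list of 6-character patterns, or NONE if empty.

Round 0: 000011✓ 001011✓ 010010✓ 010011✓ 011010✓ 101111✓ 110000✓ 110100✓ 111111✓
Round 1: 0-0011 00-011 01-010 01001- 1-1111 110-00
PIs = {0-0011, 00-011, 01-010, 01001-, 1-1111, 110-00}

NONE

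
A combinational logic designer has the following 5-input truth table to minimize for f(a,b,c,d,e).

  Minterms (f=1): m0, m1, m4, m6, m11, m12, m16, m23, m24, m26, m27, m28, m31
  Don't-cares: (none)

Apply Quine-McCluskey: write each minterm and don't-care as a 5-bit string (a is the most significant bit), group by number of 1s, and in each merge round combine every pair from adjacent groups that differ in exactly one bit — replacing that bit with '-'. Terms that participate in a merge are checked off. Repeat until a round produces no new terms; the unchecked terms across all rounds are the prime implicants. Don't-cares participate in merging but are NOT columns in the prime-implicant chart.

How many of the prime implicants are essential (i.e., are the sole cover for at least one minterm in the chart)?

4

[col 0] 00000*, 00001*, 00100*, 00110*, 01011*, 01100*, 10000*, 10111*, 11000*, 11010*, 11011*, 11100*, 11111*
[col 1] -0000, -1011, -1100, 0-100, 00-00, 0000-, 001-0, 1-000, 1-111, 11-00, 11-11, 110-0, 1101-
Prime implicants: -0000, -1011, -1100, 0-100, 00-00, 0000-, 001-0, 1-000, 1-111, 11-00, 11-11, 110-0, 1101-
PI chart (minterm → PIs covering it):
  0 | -0000,00-00,0000-
  1 | 0000-  (sole → essential)
  4 | 0-100,00-00,001-0
  6 | 001-0  (sole → essential)
  11 | -1011  (sole → essential)
  12 | -1100,0-100
  16 | -0000,1-000
  23 | 1-111  (sole → essential)
  24 | 1-000,11-00,110-0
  26 | 110-0,1101-
  27 | -1011,11-11,1101-
  28 | -1100,11-00
  31 | 1-111,11-11
Essential prime implicants: -1011, 0000-, 001-0, 1-111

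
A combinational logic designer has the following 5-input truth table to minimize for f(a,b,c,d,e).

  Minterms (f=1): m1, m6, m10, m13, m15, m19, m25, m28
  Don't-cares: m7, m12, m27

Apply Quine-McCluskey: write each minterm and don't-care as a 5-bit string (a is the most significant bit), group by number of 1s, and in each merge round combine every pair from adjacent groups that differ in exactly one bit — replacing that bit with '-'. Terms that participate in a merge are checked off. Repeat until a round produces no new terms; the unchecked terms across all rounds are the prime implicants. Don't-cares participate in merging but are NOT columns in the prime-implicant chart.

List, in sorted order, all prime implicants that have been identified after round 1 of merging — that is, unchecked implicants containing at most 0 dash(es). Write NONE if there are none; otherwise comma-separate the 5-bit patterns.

Round 0: 00001 00110✓ 00111✓ 01010 01100✓ 01101✓ 01111✓ 10011✓ 11001✓ 11011✓ 11100✓
Round 1: -1100 0-111 0011- 011-1 0110- 1-011 110-1
PIs = {-1100, 0-111, 00001, 0011-, 01010, 011-1, 0110-, 1-011, 110-1}

00001, 01010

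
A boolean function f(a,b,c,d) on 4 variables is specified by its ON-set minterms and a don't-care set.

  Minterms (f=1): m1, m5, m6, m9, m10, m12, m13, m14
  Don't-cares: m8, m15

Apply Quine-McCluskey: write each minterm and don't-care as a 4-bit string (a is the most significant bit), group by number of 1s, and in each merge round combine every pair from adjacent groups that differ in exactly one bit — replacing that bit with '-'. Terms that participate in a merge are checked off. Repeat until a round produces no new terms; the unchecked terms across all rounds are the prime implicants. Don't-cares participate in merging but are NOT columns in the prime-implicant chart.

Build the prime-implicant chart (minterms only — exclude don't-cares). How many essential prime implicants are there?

3

Round 0: 0001✓ 0101✓ 0110✓ 1000✓ 1001✓ 1010✓ 1100✓ 1101✓ 1110✓ 1111✓
Round 1: -001✓ -101✓ -110 0-01✓ 1-00✓ 1-01✓ 1-10✓ 10-0✓ 100-✓ 11-0✓ 11-1✓ 110-✓ 111-✓
Round 2: --01 1--0 1-0- 11--
PIs = {--01, -110, 1--0, 1-0-, 11--}
Coverage chart:
  m1: --01 ←essential
  m5: --01 ←essential
  m6: -110 ←essential
  m9: --01,1-0-
  m10: 1--0 ←essential
  m12: 1--0,1-0-,11--
  m13: --01,1-0-,11--
  m14: -110,1--0,11--
Essential: --01, -110, 1--0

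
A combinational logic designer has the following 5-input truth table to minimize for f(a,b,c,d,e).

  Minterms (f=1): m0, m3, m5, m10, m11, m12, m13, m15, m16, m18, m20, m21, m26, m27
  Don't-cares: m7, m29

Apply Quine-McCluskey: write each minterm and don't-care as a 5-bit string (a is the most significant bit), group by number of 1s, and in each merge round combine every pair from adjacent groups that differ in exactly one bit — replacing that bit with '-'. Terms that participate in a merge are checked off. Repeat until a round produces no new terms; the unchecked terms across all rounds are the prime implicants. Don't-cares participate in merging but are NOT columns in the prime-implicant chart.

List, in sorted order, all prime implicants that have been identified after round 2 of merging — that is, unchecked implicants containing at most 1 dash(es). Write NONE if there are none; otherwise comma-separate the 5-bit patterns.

-0000, 0110-, 1-010, 10-00, 100-0, 1010-

size-2^0 implicants → 00000(✓)  00011(✓)  00101(✓)  00111(✓)  01010(✓)  01011(✓)  01100(✓)  01101(✓)  01111(✓)  10000(✓)  10010(✓)  10100(✓)  10101(✓)  11010(✓)  11011(✓)  11101(✓)
size-2^1 implicants → -0000  -0101(✓)  -1010(✓)  -1011(✓)  -1101(✓)  0-011(✓)  0-101(✓)  0-111(✓)  00-11(✓)  001-1(✓)  01-11(✓)  0101-(✓)  011-1(✓)  0110-  1-010  1-101(✓)  10-00  100-0  1010-  1101-(✓)
size-2^2 implicants → --101  -101-  0--11  0-1-1
Unchecked terms (primes): --101, -0000, -101-, 0--11, 0-1-1, 0110-, 1-010, 10-00, 100-0, 1010-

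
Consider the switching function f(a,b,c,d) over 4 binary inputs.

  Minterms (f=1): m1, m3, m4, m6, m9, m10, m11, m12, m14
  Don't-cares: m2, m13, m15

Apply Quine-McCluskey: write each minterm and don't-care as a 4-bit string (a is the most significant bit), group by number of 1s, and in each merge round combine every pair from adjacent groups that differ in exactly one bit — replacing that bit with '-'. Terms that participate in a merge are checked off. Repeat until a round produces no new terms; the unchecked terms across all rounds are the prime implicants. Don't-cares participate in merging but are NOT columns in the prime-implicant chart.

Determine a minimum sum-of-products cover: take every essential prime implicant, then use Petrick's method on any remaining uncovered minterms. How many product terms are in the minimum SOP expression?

3

size-2^0 implicants → 0001(✓)  0010(✓)  0011(✓)  0100(✓)  0110(✓)  1001(✓)  1010(✓)  1011(✓)  1100(✓)  1101(✓)  1110(✓)  1111(✓)
size-2^1 implicants → -001(✓)  -010(✓)  -011(✓)  -100(✓)  -110(✓)  0-10(✓)  00-1(✓)  001-(✓)  01-0(✓)  1-01(✓)  1-10(✓)  1-11(✓)  10-1(✓)  101-(✓)  11-0(✓)  11-1(✓)  110-(✓)  111-(✓)
size-2^2 implicants → --10  -0-1  -01-  -1-0  1--1  1-1-  11--
Unchecked terms (primes): --10, -0-1, -01-, -1-0, 1--1, 1-1-, 11--
Minterm coverage:
  m1 ⊆ -0-1 [E]
  m3 ⊆ -0-1,-01-
  m4 ⊆ -1-0 [E]
  m6 ⊆ --10,-1-0
  m9 ⊆ -0-1,1--1
  m10 ⊆ --10,-01-,1-1-
  m11 ⊆ -0-1,-01-,1--1,1-1-
  m12 ⊆ -1-0,11--
  m14 ⊆ --10,-1-0,1-1-,11--
E = {-0-1, -1-0}
Petrick residual → --10
Cover = cd' + b'd + bd'  |cover|=3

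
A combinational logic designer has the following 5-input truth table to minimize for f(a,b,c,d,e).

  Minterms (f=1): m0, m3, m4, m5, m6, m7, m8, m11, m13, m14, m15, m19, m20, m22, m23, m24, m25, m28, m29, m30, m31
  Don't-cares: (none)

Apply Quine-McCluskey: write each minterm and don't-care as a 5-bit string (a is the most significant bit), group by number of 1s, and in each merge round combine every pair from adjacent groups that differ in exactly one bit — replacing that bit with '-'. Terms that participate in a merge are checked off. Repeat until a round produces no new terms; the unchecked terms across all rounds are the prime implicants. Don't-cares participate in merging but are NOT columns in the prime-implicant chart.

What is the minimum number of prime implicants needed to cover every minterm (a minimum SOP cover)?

7

size-2^0 implicants → 00000(✓)  00011(✓)  00100(✓)  00101(✓)  00110(✓)  00111(✓)  01000(✓)  01011(✓)  01101(✓)  01110(✓)  01111(✓)  10011(✓)  10100(✓)  10110(✓)  10111(✓)  11000(✓)  11001(✓)  11100(✓)  11101(✓)  11110(✓)  11111(✓)
size-2^1 implicants → -0011(✓)  -0100(✓)  -0110(✓)  -0111(✓)  -1000  -1101(✓)  -1110(✓)  -1111(✓)  0-000  0-011(✓)  0-101(✓)  0-110(✓)  0-111(✓)  00-00  00-11(✓)  001-0(✓)  001-1(✓)  0010-(✓)  0011-(✓)  01-11(✓)  011-1(✓)  0111-(✓)  1-100(✓)  1-110(✓)  1-111(✓)  10-11(✓)  101-0(✓)  1011-(✓)  11-00(✓)  11-01(✓)  1100-(✓)  111-0(✓)  111-1(✓)  1110-(✓)  1111-(✓)
size-2^2 implicants → --110(✓)  --111(✓)  -0-11  -01-0  -011-(✓)  -11-1  -111-(✓)  0--11  0-1-1  0-11-(✓)  001--  1-1-0  1-11-(✓)  11-0-  111--
size-2^3 implicants → --11-
Unchecked terms (primes): --11-, -0-11, -01-0, -1000, -11-1, 0--11, 0-000, 0-1-1, 00-00, 001--, 1-1-0, 11-0-, 111--
Minterm coverage:
  m0 ⊆ 0-000,00-00
  m3 ⊆ -0-11,0--11
  m4 ⊆ -01-0,00-00,001--
  m5 ⊆ 0-1-1,001--
  m6 ⊆ --11-,-01-0,001--
  m7 ⊆ --11-,-0-11,0--11,0-1-1,001--
  m8 ⊆ -1000,0-000
  m11 ⊆ 0--11 [E]
  m13 ⊆ -11-1,0-1-1
  m14 ⊆ --11- [E]
  m15 ⊆ --11-,-11-1,0--11,0-1-1
  m19 ⊆ -0-11 [E]
  m20 ⊆ -01-0,1-1-0
  m22 ⊆ --11-,-01-0,1-1-0
  m23 ⊆ --11-,-0-11
  m24 ⊆ -1000,11-0-
  m25 ⊆ 11-0- [E]
  m28 ⊆ 1-1-0,11-0-,111--
  m29 ⊆ -11-1,11-0-,111--
  m30 ⊆ --11-,1-1-0,111--
  m31 ⊆ --11-,-11-1,111--
E = {--11-, -0-11, 0--11, 11-0-}
Petrick residual → -01-0, 0-000, 0-1-1
Cover = cd + b'de + b'ce' + a'de + a'c'd'e' + a'ce + abd'  |cover|=7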